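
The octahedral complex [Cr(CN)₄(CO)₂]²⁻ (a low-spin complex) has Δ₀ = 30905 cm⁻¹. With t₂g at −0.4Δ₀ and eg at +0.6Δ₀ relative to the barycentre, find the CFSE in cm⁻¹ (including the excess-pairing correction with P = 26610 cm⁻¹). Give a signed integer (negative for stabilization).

-22838

Ligand charges: 4×(-1) from CN⁻ and 2×(+0) from CO sum to -4; with overall charge -2, Cr is +2.
Cr sits in group 6; removing 2 electrons leaves Cr²⁺ with 6 − 2 = 4 d electrons.
The d⁴ electrons fill as t₂g⁴ eg⁰.
The orbital stabilization is -1.6Δ₀ = -1.6 × 30905 = -49448 cm⁻¹.
Pairing penalty: 1 pair vs 0 in the high-spin reference → 1 extra × P = 26610 cm⁻¹.
Combining: -49448 + 26610 = -22838 cm⁻¹.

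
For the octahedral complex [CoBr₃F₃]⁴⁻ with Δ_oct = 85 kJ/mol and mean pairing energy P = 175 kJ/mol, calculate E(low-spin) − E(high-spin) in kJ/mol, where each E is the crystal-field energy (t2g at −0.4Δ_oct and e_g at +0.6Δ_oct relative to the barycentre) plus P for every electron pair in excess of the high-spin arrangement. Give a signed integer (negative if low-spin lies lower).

90

Ligand charges: 3×(-1) from Br⁻ and 3×(-1) from F⁻ sum to -6; with overall charge -4, Co is +2.
Co sits in group 9; removing 2 electrons leaves Co²⁺ with 9 − 2 = 7 d electrons.
High-spin: t2g^5 e_g^2, CFSE = -0.8Δ_oct = -68 kJ/mol.
Low-spin t2g^6 e_g^1 gives -1.8Δ_oct = -153 kJ/mol, but forming 1 extra pair costs 1P = 175 kJ/mol, so E(LS) = -153 + 175 = 22 kJ/mol.
Thus E(LS) − E(HS) = 90 kJ/mol.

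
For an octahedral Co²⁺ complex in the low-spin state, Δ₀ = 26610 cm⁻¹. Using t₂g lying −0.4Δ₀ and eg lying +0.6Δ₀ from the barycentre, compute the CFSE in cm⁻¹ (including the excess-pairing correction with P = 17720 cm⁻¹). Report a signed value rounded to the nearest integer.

-30178

Co²⁺: group 9, so d-count = 9 − 2 = 7.
Configuration: t₂g⁶ eg¹.
The orbital stabilization is -1.8Δ₀ = -1.8 × 26610 = -47898 cm⁻¹.
High-spin d⁷ would be t₂g⁵ eg² with 2 pairs; low-spin has 3, so 1 excess pair costs +1P = +17720 cm⁻¹.
Net CFSE = -47898 + 17720 = -30178 cm⁻¹.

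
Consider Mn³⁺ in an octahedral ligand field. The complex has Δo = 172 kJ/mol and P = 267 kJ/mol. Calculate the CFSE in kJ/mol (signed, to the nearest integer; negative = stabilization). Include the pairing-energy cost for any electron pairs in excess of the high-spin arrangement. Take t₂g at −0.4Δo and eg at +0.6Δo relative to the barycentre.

-103

Group 7 minus oxidation state +3 gives a d⁴ configuration for Mn³⁺.
With Δo < P the complex is high-spin.
That gives t₂g³ eg¹.
Orbital CFSE = -0.6Δo = -0.6 × 172 = -103 kJ/mol.
High-spin has no excess pairs, so no pairing correction applies.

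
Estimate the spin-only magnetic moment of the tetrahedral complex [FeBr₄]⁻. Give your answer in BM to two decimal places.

5.92 BM

Each Br⁻ contributes -1; 4 × (-1) = -4. With overall charge -1, Fe is in the +3 oxidation state.
Fe³⁺: group 8, so d-count = 8 − 3 = 5.
Tetrahedral splitting is small, so the complex is high-spin.
Configuration: e² t₂³ → 5 unpaired electrons.
μ(spin-only) = √[5(5+2)] = √35 ≈ 5.92 BM.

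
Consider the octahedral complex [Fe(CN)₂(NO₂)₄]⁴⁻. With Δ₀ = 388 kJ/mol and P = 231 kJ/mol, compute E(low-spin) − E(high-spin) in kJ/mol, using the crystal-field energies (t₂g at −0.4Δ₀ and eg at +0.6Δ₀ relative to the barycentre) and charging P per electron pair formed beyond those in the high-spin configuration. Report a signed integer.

-314

Ligand charges: 2×(-1) from CN⁻ and 4×(-1) from NO₂⁻ sum to -6; with overall charge -4, Fe is +2.
Fe sits in group 8; removing 2 electrons leaves Fe²⁺ with 8 − 2 = 6 d electrons.
High-spin d⁶ fills as t₂g⁴ eg² with CFSE 4(−0.4) + 2(+0.6) = -0.4Δ₀ = -155 kJ/mol.
For low-spin the configuration is t₂g⁶ eg⁰: orbital energy -2.4 × 388 = -931 kJ/mol, and 2 additional pairs relative to high-spin add 462 kJ/mol, giving -469 kJ/mol.
Thus E(LS) − E(HS) = -314 kJ/mol.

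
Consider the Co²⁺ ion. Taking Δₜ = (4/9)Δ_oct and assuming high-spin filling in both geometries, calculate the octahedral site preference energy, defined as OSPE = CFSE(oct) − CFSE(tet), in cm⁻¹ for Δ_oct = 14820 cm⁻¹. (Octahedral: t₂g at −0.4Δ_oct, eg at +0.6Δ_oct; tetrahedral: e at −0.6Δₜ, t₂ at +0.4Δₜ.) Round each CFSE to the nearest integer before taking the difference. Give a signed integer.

Co²⁺: group 9, so d-count = 9 − 2 = 7.
In an octahedral site d⁷ (HS) is t2g^5 e_g^2, giving CFSE(oct) = -0.8Δ_oct = -11856 cm⁻¹.
In a tetrahedral site the filling is e^4 t2^3: CFSE(tet) = -1.2Δₜ = -1.2 × (4/9)(14820) = -7904 cm⁻¹.
OSPE = -11856 − (-7904) = -3952 cm⁻¹.

-3952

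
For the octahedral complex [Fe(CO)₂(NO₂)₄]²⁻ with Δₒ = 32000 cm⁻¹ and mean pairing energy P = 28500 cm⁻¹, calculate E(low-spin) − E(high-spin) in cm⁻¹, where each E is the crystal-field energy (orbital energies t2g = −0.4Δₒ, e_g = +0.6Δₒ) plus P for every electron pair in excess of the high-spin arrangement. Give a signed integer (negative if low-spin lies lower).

Ligand charges: 2×(+0) from CO and 4×(-1) from NO₂⁻ sum to -4; with overall charge -2, Fe is +2.
Fe²⁺: group 8, so d-count = 8 − 2 = 6.
In the high-spin limit (t2g^4 e_g^2) the orbital term is -0.4Δₒ = -12800 cm⁻¹, with no excess pairing.
Low-spin: t2g^6 e_g^0, orbital CFSE = -2.4Δₒ = -76800 cm⁻¹; plus 2 excess pairs × P = +57000 cm⁻¹; total -19800 cm⁻¹.
E(LS) − E(HS) = -19800 − (-12800) = -7000 cm⁻¹.

-7000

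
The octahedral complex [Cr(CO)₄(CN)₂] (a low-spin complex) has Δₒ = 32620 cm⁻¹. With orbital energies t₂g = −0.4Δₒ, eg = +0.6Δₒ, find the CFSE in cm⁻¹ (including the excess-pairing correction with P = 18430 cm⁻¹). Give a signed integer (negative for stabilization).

Ligand charges: 4×(+0) from CO and 2×(-1) from CN⁻ sum to -2; with overall charge +0, Cr is +2.
Group 6 minus oxidation state +2 gives a d⁴ configuration for Cr²⁺.
The d⁴ electrons fill as t₂g⁴ eg⁰.
The orbital stabilization is -1.6Δₒ = -1.6 × 32620 = -52192 cm⁻¹.
Pairing penalty: 1 pair vs 0 in the high-spin reference → 1 extra × P = 18430 cm⁻¹.
Overall CFSE = -52192 + 18430 = -33762 cm⁻¹.

-33762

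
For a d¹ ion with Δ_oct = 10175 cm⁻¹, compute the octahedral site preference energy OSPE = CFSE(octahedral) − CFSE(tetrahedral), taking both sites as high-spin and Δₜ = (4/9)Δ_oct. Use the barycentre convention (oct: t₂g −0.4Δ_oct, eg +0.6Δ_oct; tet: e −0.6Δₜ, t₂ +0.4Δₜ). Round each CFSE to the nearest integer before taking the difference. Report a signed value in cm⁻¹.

-1357

Octahedral high-spin t2g^1 e_g^0: CFSE = -0.4 × 10175 = -4070 cm⁻¹.
In a tetrahedral site the filling is e^1 t2^0: CFSE(tet) = -0.6Δₜ = -0.6 × (4/9)(10175) = -2713 cm⁻¹.
Subtracting, OSPE = -4070 − (-2713) = -1357 cm⁻¹.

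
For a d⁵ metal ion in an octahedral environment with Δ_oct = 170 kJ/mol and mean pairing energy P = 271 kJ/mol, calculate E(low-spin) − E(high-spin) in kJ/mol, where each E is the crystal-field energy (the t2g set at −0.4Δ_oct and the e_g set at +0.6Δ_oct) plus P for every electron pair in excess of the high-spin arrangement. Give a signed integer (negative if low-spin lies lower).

202

In the high-spin limit (t2g^3 e_g^2) the orbital term is 0.0Δ_oct = 0 kJ/mol, with no excess pairing.
Low-spin t2g^5 e_g^0 gives -2.0Δ_oct = -340 kJ/mol, but forming 2 extra pairs costs 2P = 542 kJ/mol, so E(LS) = -340 + 542 = 202 kJ/mol.
The difference is 202 − (0) = 202 kJ/mol, so high-spin lies lower.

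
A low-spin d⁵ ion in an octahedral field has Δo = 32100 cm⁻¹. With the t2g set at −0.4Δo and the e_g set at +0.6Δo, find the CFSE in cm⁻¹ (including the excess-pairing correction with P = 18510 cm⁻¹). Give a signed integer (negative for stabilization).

-27180

Configuration: t2g^5 e_g^0.
CFSE(orbital) = 5×(-0.4Δo) + 0×(0.6Δo) = -2.0Δo; with Δo = 32100 cm⁻¹ that is -64200 cm⁻¹.
Relative to high-spin t2g^3 e_g^2 (0 paired), the low-spin configuration has 2 additional pairs, contributing +2 × 18510 = +37020 cm⁻¹.
Combining: -64200 + 37020 = -27180 cm⁻¹.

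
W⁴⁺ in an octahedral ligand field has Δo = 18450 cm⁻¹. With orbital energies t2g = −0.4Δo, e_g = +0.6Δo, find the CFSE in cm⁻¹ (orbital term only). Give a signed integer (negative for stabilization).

-14760

W sits in group 6; removing 4 electrons leaves W⁴⁺ with 6 − 4 = 2 d electrons.
The d² electrons fill as t2g^2 e_g^0.
The orbital stabilization is -0.8Δo = -0.8 × 18450 = -14760 cm⁻¹.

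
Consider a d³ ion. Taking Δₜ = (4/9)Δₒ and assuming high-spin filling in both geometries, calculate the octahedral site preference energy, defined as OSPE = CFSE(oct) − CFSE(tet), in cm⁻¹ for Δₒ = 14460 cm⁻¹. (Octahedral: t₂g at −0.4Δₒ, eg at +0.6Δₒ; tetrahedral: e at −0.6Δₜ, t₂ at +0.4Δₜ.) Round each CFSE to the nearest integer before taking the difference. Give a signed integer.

In an octahedral site d³ (HS) is t₂g³ eg⁰, giving CFSE(oct) = -1.2Δₒ = -17352 cm⁻¹.
In a tetrahedral site the filling is e² t₂¹: CFSE(tet) = -0.8Δₜ = -0.8 × (4/9)(14460) = -5141 cm⁻¹.
OSPE = CFSE(oct) − CFSE(tet) = -17352 − (-5141) = -12211 cm⁻¹.

-12211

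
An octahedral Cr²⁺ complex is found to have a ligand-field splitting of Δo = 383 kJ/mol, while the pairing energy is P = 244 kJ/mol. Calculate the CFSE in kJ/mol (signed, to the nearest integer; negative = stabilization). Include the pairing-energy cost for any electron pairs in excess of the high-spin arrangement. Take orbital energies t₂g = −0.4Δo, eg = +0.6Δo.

-369

Group 6 minus oxidation state +2 gives a d⁴ configuration for Cr²⁺.
Since Δo = 383 kJ/mol > P = 244 kJ/mol, the complex adopts the low-spin configuration.
That gives t₂g⁴ eg⁰.
Orbital CFSE = -1.6Δo = -1.6 × 383 = -613 kJ/mol.
Excess pairs vs high-spin: 1 − 0 = 1; pairing cost = +244 kJ/mol.
Net CFSE = -613 + 244 = -369 kJ/mol.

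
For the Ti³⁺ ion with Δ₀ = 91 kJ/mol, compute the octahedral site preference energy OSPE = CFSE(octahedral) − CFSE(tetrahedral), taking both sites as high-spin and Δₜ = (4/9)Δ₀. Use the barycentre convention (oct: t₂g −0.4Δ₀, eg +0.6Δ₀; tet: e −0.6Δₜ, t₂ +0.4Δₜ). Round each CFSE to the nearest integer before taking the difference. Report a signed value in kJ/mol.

-12

Group 4 minus oxidation state +3 gives a d¹ configuration for Ti³⁺.
In an octahedral site d¹ (HS) is t2g^1 e_g^0, giving CFSE(oct) = -0.4Δ₀ = -36 kJ/mol.
In a tetrahedral site the filling is e^1 t2^0: CFSE(tet) = -0.6Δₜ = -0.6 × (4/9)(91) = -24 kJ/mol.
OSPE = -36 − (-24) = -12 kJ/mol.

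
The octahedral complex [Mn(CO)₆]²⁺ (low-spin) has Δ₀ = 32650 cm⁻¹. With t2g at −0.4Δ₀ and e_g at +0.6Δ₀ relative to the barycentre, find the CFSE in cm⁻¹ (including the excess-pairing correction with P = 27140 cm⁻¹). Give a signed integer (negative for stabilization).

-11020

CO is neutral, so the +2 overall charge sits on Mn: oxidation state +2.
Group 7 minus oxidation state +2 gives a d⁵ configuration for Mn²⁺.
Electron filling gives t2g^5 e_g^0.
CFSE(orbital) = 5×(-0.4Δ₀) + 0×(0.6Δ₀) = -2.0Δ₀; with Δ₀ = 32650 cm⁻¹ that is -65300 cm⁻¹.
Pairing penalty: 2 pairs vs 0 in the high-spin reference → 2 extra × P = 54280 cm⁻¹.
Net CFSE = -65300 + 54280 = -11020 cm⁻¹.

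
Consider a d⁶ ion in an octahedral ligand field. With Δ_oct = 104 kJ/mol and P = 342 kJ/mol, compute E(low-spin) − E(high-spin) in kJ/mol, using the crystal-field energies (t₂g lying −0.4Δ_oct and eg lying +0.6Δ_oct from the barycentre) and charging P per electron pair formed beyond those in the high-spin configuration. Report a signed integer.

In the high-spin limit (t₂g⁴ eg²) the orbital term is -0.4Δ_oct = -42 kJ/mol, with no excess pairing.
Low-spin: t₂g⁶ eg⁰, orbital CFSE = -2.4Δ_oct = -250 kJ/mol; plus 2 excess pairs × P = +684 kJ/mol; total 434 kJ/mol.
Thus E(LS) − E(HS) = 476 kJ/mol.

476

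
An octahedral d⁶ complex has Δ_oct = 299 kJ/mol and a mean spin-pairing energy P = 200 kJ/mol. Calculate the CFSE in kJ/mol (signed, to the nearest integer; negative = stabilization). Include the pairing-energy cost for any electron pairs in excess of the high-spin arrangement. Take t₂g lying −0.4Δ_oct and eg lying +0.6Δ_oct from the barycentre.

-318

Δ_oct > P, so pairing is preferred: the ground state is low-spin.
That gives t₂g⁶ eg⁰.
Orbital CFSE = -2.4Δ_oct = -2.4 × 299 = -718 kJ/mol.
Excess pairs vs high-spin: 3 − 1 = 2; pairing cost = +400 kJ/mol.
Net CFSE = -718 + 400 = -318 kJ/mol.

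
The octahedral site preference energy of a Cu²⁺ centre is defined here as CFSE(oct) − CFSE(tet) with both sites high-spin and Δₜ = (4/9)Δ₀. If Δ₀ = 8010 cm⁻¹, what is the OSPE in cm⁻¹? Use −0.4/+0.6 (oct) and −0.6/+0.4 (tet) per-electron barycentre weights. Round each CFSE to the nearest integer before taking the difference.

Group 11 minus oxidation state +2 gives a d⁹ configuration for Cu²⁺.
In an octahedral site d⁹ (HS) is t₂g⁶ eg³, giving CFSE(oct) = -0.6Δ₀ = -4806 cm⁻¹.
In a tetrahedral site the filling is e⁴ t₂⁵: CFSE(tet) = -0.4Δₜ = -0.4 × (4/9)(8010) = -1424 cm⁻¹.
OSPE = CFSE(oct) − CFSE(tet) = -4806 − (-1424) = -3382 cm⁻¹.

-3382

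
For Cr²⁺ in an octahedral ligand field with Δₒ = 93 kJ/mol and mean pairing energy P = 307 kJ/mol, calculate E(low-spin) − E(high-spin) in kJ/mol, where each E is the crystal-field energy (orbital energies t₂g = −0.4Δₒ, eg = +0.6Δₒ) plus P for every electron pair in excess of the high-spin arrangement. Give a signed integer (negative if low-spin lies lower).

Cr is in group 6, so Cr²⁺ is d⁴ (6 − 2 = 4).
High-spin d⁴ fills as t₂g³ eg¹ with CFSE 3(−0.4) + 1(+0.6) = -0.6Δₒ = -56 kJ/mol.
Low-spin: t₂g⁴ eg⁰, orbital CFSE = -1.6Δₒ = -149 kJ/mol; plus 1 excess pair × P = +307 kJ/mol; total 158 kJ/mol.
Thus E(LS) − E(HS) = 214 kJ/mol.

214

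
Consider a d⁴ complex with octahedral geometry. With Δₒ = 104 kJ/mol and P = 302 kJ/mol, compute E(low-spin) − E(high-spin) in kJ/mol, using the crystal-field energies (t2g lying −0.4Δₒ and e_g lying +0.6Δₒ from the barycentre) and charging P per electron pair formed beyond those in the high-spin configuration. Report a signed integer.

In the high-spin limit (t2g^3 e_g^1) the orbital term is -0.6Δₒ = -62 kJ/mol, with no excess pairing.
Low-spin: t2g^4 e_g^0, orbital CFSE = -1.6Δₒ = -166 kJ/mol; plus 1 excess pair × P = +302 kJ/mol; total 136 kJ/mol.
The difference is 136 − (-62) = 198 kJ/mol, so high-spin lies lower.

198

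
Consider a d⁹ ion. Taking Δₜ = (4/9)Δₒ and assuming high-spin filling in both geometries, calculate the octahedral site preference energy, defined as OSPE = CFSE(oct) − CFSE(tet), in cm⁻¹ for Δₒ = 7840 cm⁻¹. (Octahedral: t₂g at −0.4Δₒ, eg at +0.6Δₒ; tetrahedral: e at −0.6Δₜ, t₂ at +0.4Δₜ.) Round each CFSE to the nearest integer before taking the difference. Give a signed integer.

Octahedral (high-spin): t₂g⁶ eg³, CFSE = 6(−0.4) + 3(+0.6) = -0.6Δₒ = -0.6 × 7840 = -4704 cm⁻¹.
Tetrahedral: e⁴ t₂⁵, CFSE = 4(−0.6) + 5(+0.4) = -0.4Δₜ = -0.4 × (4/9) × 7840 = -1394 cm⁻¹.
OSPE = CFSE(oct) − CFSE(tet) = -4704 − (-1394) = -3310 cm⁻¹.

-3310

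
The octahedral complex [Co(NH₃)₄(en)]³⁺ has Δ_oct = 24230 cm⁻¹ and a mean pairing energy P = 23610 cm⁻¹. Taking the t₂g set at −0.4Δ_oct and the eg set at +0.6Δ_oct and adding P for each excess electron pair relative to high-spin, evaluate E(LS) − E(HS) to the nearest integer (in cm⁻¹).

Ligand charges: 4×(+0) from NH₃ and 1×(+0) from en sum to +0; with overall charge +3, Co is +3.
Co sits in group 9; removing 3 electrons leaves Co³⁺ with 9 − 3 = 6 d electrons.
High-spin d⁶ fills as t₂g⁴ eg² with CFSE 4(−0.4) + 2(+0.6) = -0.4Δ_oct = -9692 cm⁻¹.
Low-spin: t₂g⁶ eg⁰, orbital CFSE = -2.4Δ_oct = -58152 cm⁻¹; plus 2 excess pairs × P = +47220 cm⁻¹; total -10932 cm⁻¹.
E(LS) − E(HS) = -10932 − (-9692) = -1240 cm⁻¹.

-1240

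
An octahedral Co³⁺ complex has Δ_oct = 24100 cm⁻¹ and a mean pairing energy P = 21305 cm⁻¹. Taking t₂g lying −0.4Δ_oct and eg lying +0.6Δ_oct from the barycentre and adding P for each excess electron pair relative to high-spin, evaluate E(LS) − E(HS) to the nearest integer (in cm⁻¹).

-5590

Co is in group 9, so Co³⁺ is d⁶ (9 − 3 = 6).
In the high-spin limit (t₂g⁴ eg²) the orbital term is -0.4Δ_oct = -9640 cm⁻¹, with no excess pairing.
For low-spin the configuration is t₂g⁶ eg⁰: orbital energy -2.4 × 24100 = -57840 cm⁻¹, and 2 additional pairs relative to high-spin add 42610 cm⁻¹, giving -15230 cm⁻¹.
E(LS) − E(HS) = -15230 − (-9640) = -5590 cm⁻¹.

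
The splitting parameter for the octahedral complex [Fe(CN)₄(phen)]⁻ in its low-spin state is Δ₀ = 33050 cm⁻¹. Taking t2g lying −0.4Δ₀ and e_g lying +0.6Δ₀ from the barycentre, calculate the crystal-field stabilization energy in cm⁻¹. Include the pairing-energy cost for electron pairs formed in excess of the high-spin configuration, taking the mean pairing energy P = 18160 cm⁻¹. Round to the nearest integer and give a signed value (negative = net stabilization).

Ligand charges: 4×(-1) from CN⁻ and 1×(+0) from phen sum to -4; with overall charge -1, Fe is +3.
Fe sits in group 8; removing 3 electrons leaves Fe³⁺ with 8 − 3 = 5 d electrons.
The d⁵ electrons fill as t2g^5 e_g^0.
The orbital stabilization is -2.0Δ₀ = -2.0 × 33050 = -66100 cm⁻¹.
Pairing penalty: 2 pairs vs 0 in the high-spin reference → 2 extra × P = 36320 cm⁻¹.
Overall CFSE = -66100 + 36320 = -29780 cm⁻¹.

-29780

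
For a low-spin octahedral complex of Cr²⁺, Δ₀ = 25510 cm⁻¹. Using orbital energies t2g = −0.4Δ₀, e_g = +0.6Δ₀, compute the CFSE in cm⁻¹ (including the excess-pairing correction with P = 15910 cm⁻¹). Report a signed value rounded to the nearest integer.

Group 6 minus oxidation state +2 gives a d⁴ configuration for Cr²⁺.
Electron filling gives t2g^4 e_g^0.
The orbital stabilization is -1.6Δ₀ = -1.6 × 25510 = -40816 cm⁻¹.
High-spin d⁴ would be t2g^3 e_g^1 with 0 pairs; low-spin has 1, so 1 excess pair costs +1P = +15910 cm⁻¹.
Overall CFSE = -40816 + 15910 = -24906 cm⁻¹.

-24906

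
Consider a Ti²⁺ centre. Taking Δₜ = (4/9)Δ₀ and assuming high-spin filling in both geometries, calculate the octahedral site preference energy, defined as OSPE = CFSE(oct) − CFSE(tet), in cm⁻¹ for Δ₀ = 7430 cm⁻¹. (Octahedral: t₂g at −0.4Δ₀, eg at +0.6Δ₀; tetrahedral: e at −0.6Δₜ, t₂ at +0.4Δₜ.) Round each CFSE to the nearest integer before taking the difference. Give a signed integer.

-1981

Ti sits in group 4; removing 2 electrons leaves Ti²⁺ with 4 − 2 = 2 d electrons.
In an octahedral site d² (HS) is t2g^2 e_g^0, giving CFSE(oct) = -0.8Δ₀ = -5944 cm⁻¹.
Tetrahedral: e^2 t2^0, CFSE = 2(−0.6) + 0(+0.4) = -1.2Δₜ = -1.2 × (4/9) × 7430 = -3963 cm⁻¹.
OSPE = CFSE(oct) − CFSE(tet) = -5944 − (-3963) = -1981 cm⁻¹.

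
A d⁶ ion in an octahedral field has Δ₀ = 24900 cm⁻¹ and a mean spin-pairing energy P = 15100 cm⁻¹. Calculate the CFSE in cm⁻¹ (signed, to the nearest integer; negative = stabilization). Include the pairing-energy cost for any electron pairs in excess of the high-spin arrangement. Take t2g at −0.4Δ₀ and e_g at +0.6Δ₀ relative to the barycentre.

Here Δ₀ > P (24900 > 15100), so the low-spin state is favoured.
Filling d⁶ accordingly: t2g^6 e_g^0.
Orbital CFSE = -2.4Δ₀ = -2.4 × 24900 = -59760 cm⁻¹.
Excess pairs vs high-spin: 3 − 1 = 2; pairing cost = +30200 cm⁻¹.
Net CFSE = -59760 + 30200 = -29560 cm⁻¹.

-29560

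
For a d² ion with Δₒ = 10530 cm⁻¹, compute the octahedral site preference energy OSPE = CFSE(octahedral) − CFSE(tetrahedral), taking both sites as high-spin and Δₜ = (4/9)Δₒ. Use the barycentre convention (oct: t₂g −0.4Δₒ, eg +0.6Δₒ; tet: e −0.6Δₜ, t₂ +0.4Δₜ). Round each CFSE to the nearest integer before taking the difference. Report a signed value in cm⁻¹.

-2808

Octahedral (high-spin): t2g^2 e_g^0, CFSE = 2(−0.4) + 0(+0.6) = -0.8Δₒ = -0.8 × 10530 = -8424 cm⁻¹.
Tetrahedral e^2 t2^0 gives -1.2Δₜ = -1.2 × (4/9) × 10530 = -5616 cm⁻¹.
Subtracting, OSPE = -8424 − (-5616) = -2808 cm⁻¹.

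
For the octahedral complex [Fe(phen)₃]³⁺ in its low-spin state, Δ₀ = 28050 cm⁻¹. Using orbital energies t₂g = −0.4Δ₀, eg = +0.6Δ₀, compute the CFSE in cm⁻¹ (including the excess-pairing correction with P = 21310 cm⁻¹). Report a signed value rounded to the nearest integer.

-13480

phen is neutral, so the +3 overall charge sits on Fe: oxidation state +3.
Fe is in group 8, so Fe³⁺ is d⁵ (8 − 3 = 5).
Electron filling gives t₂g⁵ eg⁰.
CFSE(orbital) = 5×(-0.4Δ₀) + 0×(0.6Δ₀) = -2.0Δ₀; with Δ₀ = 28050 cm⁻¹ that is -56100 cm⁻¹.
High-spin d⁵ would be t₂g³ eg² with 0 pairs; low-spin has 2, so 2 excess pairs cost +2P = +42620 cm⁻¹.
Overall CFSE = -56100 + 42620 = -13480 cm⁻¹.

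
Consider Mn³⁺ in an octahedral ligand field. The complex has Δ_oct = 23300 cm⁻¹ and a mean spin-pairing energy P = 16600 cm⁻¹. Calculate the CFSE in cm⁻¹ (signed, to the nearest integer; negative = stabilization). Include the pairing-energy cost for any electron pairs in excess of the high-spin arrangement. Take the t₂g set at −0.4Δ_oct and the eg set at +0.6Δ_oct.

Mn sits in group 7; removing 3 electrons leaves Mn³⁺ with 7 − 3 = 4 d electrons.
Here Δ_oct > P (23300 > 16600), so the low-spin state is favoured.
Configuration: t₂g⁴ eg⁰.
Orbital CFSE = -1.6Δ_oct = -1.6 × 23300 = -37280 cm⁻¹.
Excess pairs vs high-spin: 1 − 0 = 1; pairing cost = +16600 cm⁻¹.
Net CFSE = -37280 + 16600 = -20680 cm⁻¹.

-20680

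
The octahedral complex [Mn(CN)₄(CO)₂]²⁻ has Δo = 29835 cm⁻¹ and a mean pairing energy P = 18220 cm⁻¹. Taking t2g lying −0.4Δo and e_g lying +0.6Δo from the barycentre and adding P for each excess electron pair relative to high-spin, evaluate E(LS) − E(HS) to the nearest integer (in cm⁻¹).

-23230

Ligand charges: 4×(-1) from CN⁻ and 2×(+0) from CO sum to -4; with overall charge -2, Mn is +2.
Mn is in group 7, so Mn²⁺ is d⁵ (7 − 2 = 5).
In the high-spin limit (t2g^3 e_g^2) the orbital term is 0.0Δo = 0 cm⁻¹, with no excess pairing.
Low-spin t2g^5 e_g^0 gives -2.0Δo = -59670 cm⁻¹, but forming 2 extra pairs costs 2P = 36440 cm⁻¹, so E(LS) = -59670 + 36440 = -23230 cm⁻¹.
The difference is -23230 − (0) = -23230 cm⁻¹, so low-spin lies lower.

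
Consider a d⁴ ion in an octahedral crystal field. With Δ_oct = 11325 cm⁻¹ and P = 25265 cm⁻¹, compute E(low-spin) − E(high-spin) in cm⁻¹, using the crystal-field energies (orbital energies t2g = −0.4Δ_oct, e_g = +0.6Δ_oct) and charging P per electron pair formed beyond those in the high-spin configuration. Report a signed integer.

High-spin d⁴ fills as t2g^3 e_g^1 with CFSE 3(−0.4) + 1(+0.6) = -0.6Δ_oct = -6795 cm⁻¹.
Low-spin t2g^4 e_g^0 gives -1.6Δ_oct = -18120 cm⁻¹, but forming 1 extra pair costs 1P = 25265 cm⁻¹, so E(LS) = -18120 + 25265 = 7145 cm⁻¹.
E(LS) − E(HS) = 7145 − (-6795) = 13940 cm⁻¹.

13940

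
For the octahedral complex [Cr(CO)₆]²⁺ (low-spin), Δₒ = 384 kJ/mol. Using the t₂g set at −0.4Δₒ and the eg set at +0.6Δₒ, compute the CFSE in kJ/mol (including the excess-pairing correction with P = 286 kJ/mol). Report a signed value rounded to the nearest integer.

CO is neutral, so the +2 overall charge sits on Cr: oxidation state +2.
Cr sits in group 6; removing 2 electrons leaves Cr²⁺ with 6 − 2 = 4 d electrons.
Configuration: t₂g⁴ eg⁰.
The orbital stabilization is -1.6Δₒ = -1.6 × 384 = -614 kJ/mol.
Pairing penalty: 1 pair vs 0 in the high-spin reference → 1 extra × P = 286 kJ/mol.
Overall CFSE = -614 + 286 = -328 kJ/mol.

-328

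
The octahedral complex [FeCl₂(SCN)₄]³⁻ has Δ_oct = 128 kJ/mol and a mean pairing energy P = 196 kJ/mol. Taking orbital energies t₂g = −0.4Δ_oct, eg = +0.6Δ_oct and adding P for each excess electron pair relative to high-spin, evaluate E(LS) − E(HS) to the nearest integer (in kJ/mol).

Ligand charges: 2×(-1) from Cl⁻ and 4×(-1) from SCN⁻ sum to -6; with overall charge -3, Fe is +3.
Fe is in group 8, so Fe³⁺ is d⁵ (8 − 3 = 5).
High-spin d⁵ fills as t₂g³ eg² with CFSE 3(−0.4) + 2(+0.6) = 0.0Δ_oct = 0 kJ/mol.
Low-spin: t₂g⁵ eg⁰, orbital CFSE = -2.0Δ_oct = -256 kJ/mol; plus 2 excess pairs × P = +392 kJ/mol; total 136 kJ/mol.
E(LS) − E(HS) = 136 − (0) = 136 kJ/mol.

136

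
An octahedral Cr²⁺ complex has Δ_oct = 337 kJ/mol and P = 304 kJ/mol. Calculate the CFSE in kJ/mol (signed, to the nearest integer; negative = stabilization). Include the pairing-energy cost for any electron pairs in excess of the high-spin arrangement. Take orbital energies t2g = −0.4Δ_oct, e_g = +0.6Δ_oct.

-235

Cr sits in group 6; removing 2 electrons leaves Cr²⁺ with 6 − 2 = 4 d electrons.
Here Δ_oct > P (337 > 304), so the low-spin state is favoured.
That gives t2g^4 e_g^0.
Orbital CFSE = -1.6Δ_oct = -1.6 × 337 = -539 kJ/mol.
Excess pairs vs high-spin: 1 − 0 = 1; pairing cost = +304 kJ/mol.
Net CFSE = -539 + 304 = -235 kJ/mol.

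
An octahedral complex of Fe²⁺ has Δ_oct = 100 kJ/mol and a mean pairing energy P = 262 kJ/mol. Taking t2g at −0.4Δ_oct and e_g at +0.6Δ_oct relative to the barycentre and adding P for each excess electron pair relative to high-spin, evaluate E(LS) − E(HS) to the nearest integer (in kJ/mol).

324

Fe sits in group 8; removing 2 electrons leaves Fe²⁺ with 8 − 2 = 6 d electrons.
High-spin: t2g^4 e_g^2, CFSE = -0.4Δ_oct = -40 kJ/mol.
Low-spin: t2g^6 e_g^0, orbital CFSE = -2.4Δ_oct = -240 kJ/mol; plus 2 excess pairs × P = +524 kJ/mol; total 284 kJ/mol.
Thus E(LS) − E(HS) = 324 kJ/mol.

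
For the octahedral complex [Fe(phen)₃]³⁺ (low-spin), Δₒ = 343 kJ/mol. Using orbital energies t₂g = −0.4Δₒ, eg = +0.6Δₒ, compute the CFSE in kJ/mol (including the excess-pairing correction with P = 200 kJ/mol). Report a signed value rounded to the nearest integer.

-286

phen is neutral, so the +3 overall charge sits on Fe: oxidation state +3.
Fe³⁺: group 8, so d-count = 8 − 3 = 5.
Configuration: t₂g⁵ eg⁰.
CFSE(orbital) = 5×(-0.4Δₒ) + 0×(0.6Δₒ) = -2.0Δₒ; with Δₒ = 343 kJ/mol that is -686 kJ/mol.
Pairing penalty: 2 pairs vs 0 in the high-spin reference → 2 extra × P = 400 kJ/mol.
Net CFSE = -686 + 400 = -286 kJ/mol.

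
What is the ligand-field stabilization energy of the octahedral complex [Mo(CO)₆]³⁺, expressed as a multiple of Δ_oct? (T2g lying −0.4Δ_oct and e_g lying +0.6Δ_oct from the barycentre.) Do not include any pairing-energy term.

-1.2 Δ_oct

CO is neutral, so the +3 overall charge sits on Mo: oxidation state +3.
Mo is in group 6, so Mo³⁺ is d³ (6 − 3 = 3).
Configuration: t2g^3 e_g^0.
CFSE = 3(-0.4Δ_oct) + 0(0.6Δ_oct) = -1.2Δ_oct + 0.0Δ_oct = -1.2Δ_oct.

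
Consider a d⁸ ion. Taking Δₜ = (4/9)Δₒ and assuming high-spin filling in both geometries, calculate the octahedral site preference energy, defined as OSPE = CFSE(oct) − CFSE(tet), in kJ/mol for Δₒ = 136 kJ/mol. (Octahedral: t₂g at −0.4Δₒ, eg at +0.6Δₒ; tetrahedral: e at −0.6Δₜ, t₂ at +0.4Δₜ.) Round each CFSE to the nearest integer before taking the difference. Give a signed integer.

-115

Octahedral (high-spin): t2g^6 e_g^2, CFSE = 6(−0.4) + 2(+0.6) = -1.2Δₒ = -1.2 × 136 = -163 kJ/mol.
Tetrahedral: e^4 t2^4, CFSE = 4(−0.6) + 4(+0.4) = -0.8Δₜ = -0.8 × (4/9) × 136 = -48 kJ/mol.
OSPE = CFSE(oct) − CFSE(tet) = -163 − (-48) = -115 kJ/mol.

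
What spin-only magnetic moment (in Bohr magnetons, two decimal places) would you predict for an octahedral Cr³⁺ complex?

3.87 Bohr magnetons

Cr³⁺: group 6, so d-count = 6 − 3 = 3.
Configuration: t2g^3 e_g^0 → 3 unpaired electrons.
μ(spin-only) = √[3(3+2)] = √15 ≈ 3.87 Bohr magnetons.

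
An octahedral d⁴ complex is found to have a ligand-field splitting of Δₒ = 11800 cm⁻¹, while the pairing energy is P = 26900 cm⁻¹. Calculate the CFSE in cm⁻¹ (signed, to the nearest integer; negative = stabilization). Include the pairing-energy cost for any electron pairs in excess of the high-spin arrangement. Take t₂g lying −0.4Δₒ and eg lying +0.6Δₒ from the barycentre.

Since Δₒ = 11800 cm⁻¹ < P = 26900 cm⁻¹, the complex adopts the high-spin configuration.
Configuration: t₂g³ eg¹.
Orbital CFSE = -0.6Δₒ = -0.6 × 11800 = -7080 cm⁻¹.
High-spin has no excess pairs, so no pairing correction applies.

-7080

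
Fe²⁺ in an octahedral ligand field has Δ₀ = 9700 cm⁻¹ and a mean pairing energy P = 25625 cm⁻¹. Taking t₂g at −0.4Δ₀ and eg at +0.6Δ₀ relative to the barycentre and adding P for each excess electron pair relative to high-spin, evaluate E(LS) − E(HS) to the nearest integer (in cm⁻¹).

31850

Fe²⁺: group 8, so d-count = 8 − 2 = 6.
High-spin d⁶ fills as t₂g⁴ eg² with CFSE 4(−0.4) + 2(+0.6) = -0.4Δ₀ = -3880 cm⁻¹.
Low-spin: t₂g⁶ eg⁰, orbital CFSE = -2.4Δ₀ = -23280 cm⁻¹; plus 2 excess pairs × P = +51250 cm⁻¹; total 27970 cm⁻¹.
E(LS) − E(HS) = 27970 − (-3880) = 31850 cm⁻¹.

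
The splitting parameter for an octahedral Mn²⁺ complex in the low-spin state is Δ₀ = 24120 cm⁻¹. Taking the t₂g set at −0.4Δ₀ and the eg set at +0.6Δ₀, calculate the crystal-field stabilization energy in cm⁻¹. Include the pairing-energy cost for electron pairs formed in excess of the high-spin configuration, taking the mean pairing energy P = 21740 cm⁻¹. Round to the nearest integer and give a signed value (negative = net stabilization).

-4760

Mn sits in group 7; removing 2 electrons leaves Mn²⁺ with 7 − 2 = 5 d electrons.
Electron filling gives t₂g⁵ eg⁰.
CFSE(orbital) = 5×(-0.4Δ₀) + 0×(0.6Δ₀) = -2.0Δ₀; with Δ₀ = 24120 cm⁻¹ that is -48240 cm⁻¹.
Pairing penalty: 2 pairs vs 0 in the high-spin reference → 2 extra × P = 43480 cm⁻¹.
Net CFSE = -48240 + 43480 = -4760 cm⁻¹.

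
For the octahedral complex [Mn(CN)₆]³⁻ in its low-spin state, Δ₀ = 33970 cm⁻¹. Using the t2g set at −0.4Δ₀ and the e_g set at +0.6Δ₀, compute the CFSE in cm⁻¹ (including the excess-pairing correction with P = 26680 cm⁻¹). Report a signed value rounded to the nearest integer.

Each CN⁻ contributes -1; 6 × (-1) = -6. With overall charge -3, Mn is in the +3 oxidation state.
Mn³⁺: group 7, so d-count = 7 − 3 = 4.
Electron filling gives t2g^4 e_g^0.
The orbital stabilization is -1.6Δ₀ = -1.6 × 33970 = -54352 cm⁻¹.
High-spin d⁴ would be t2g^3 e_g^1 with 0 pairs; low-spin has 1, so 1 excess pair costs +1P = +26680 cm⁻¹.
Net CFSE = -54352 + 26680 = -27672 cm⁻¹.

-27672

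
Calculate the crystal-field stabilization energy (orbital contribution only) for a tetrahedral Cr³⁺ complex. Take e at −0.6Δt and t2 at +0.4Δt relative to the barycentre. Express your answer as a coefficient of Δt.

-0.8 Δt

Cr is in group 6, so Cr³⁺ is d³ (6 − 3 = 3).
With tetrahedral geometry the complex is necessarily high-spin.
Configuration: e^2 t2^1.
CFSE = 2(-0.6Δt) + 1(0.4Δt) = -1.2Δt + 0.4Δt = -0.8Δt.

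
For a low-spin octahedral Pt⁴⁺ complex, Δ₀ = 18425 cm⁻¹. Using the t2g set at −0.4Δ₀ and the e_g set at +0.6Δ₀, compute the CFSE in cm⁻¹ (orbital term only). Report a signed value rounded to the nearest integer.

-44220

Group 10 minus oxidation state +4 gives a d⁶ configuration for Pt⁴⁺.
Electron filling gives t2g^6 e_g^0.
CFSE(orbital) = 6×(-0.4Δ₀) + 0×(0.6Δ₀) = -2.4Δ₀; with Δ₀ = 18425 cm⁻¹ that is -44220 cm⁻¹.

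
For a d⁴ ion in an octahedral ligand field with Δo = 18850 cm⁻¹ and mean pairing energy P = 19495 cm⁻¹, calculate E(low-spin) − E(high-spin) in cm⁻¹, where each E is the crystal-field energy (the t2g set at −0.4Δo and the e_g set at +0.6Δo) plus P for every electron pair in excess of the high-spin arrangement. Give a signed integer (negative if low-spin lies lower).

High-spin d⁴ fills as t2g^3 e_g^1 with CFSE 3(−0.4) + 1(+0.6) = -0.6Δo = -11310 cm⁻¹.
For low-spin the configuration is t2g^4 e_g^0: orbital energy -1.6 × 18850 = -30160 cm⁻¹, and 1 additional pair relative to high-spin adds 19495 cm⁻¹, giving -10665 cm⁻¹.
The difference is -10665 − (-11310) = 645 cm⁻¹, so high-spin lies lower.

645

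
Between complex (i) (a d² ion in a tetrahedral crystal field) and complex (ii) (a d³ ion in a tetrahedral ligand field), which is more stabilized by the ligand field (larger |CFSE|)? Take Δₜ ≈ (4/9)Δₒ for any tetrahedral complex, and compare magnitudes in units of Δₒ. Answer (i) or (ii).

(i): With tetrahedral geometry the complex is necessarily high-spin; e² t₂⁰, CFSE = -1.2Δₜ ≈ -0.53Δₒ.
(ii): Tetrahedral splitting is small, so the complex is high-spin; e² t₂¹, CFSE = -0.8Δₜ ≈ -0.36Δₒ.
So (i) has the larger |CFSE|.

(i)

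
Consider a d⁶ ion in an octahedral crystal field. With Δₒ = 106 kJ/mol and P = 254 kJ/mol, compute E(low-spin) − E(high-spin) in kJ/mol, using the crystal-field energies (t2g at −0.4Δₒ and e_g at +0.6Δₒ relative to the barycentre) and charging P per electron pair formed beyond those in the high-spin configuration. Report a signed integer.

296

High-spin: t2g^4 e_g^2, CFSE = -0.4Δₒ = -42 kJ/mol.
Low-spin: t2g^6 e_g^0, orbital CFSE = -2.4Δₒ = -254 kJ/mol; plus 2 excess pairs × P = +508 kJ/mol; total 254 kJ/mol.
The difference is 254 − (-42) = 296 kJ/mol, so high-spin lies lower.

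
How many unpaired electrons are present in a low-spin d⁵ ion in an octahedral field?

Configuration: t₂g⁵ eg⁰, giving 1 unpaired electron.

1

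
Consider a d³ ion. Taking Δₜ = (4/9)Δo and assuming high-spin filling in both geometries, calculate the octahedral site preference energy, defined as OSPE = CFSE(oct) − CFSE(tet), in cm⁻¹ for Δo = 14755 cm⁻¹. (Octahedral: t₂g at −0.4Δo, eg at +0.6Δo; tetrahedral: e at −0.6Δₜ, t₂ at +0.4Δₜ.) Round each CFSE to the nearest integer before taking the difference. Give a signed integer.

In an octahedral site d³ (HS) is t2g^3 e_g^0, giving CFSE(oct) = -1.2Δo = -17706 cm⁻¹.
Tetrahedral: e^2 t2^1, CFSE = 2(−0.6) + 1(+0.4) = -0.8Δₜ = -0.8 × (4/9) × 14755 = -5246 cm⁻¹.
Subtracting, OSPE = -17706 − (-5246) = -12460 cm⁻¹.

-12460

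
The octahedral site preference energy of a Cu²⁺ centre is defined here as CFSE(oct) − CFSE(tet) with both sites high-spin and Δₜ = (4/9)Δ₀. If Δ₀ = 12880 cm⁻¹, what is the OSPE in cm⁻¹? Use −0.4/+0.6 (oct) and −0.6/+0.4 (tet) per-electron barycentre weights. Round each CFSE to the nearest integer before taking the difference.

-5438

Cu sits in group 11; removing 2 electrons leaves Cu²⁺ with 11 − 2 = 9 d electrons.
Octahedral high-spin t₂g⁶ eg³: CFSE = -0.6 × 12880 = -7728 cm⁻¹.
Tetrahedral e⁴ t₂⁵ gives -0.4Δₜ = -0.4 × (4/9) × 12880 = -2290 cm⁻¹.
Subtracting, OSPE = -7728 − (-2290) = -5438 cm⁻¹.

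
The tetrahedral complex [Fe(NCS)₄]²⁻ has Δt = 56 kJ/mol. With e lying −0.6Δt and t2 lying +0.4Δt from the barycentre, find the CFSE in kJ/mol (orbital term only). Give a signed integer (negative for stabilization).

-34

Each NCS⁻ contributes -1; 4 × (-1) = -4. With overall charge -2, Fe is in the +2 oxidation state.
Group 8 minus oxidation state +2 gives a d⁶ configuration for Fe²⁺.
Tetrahedral splitting is small, so the complex is high-spin.
Electron filling gives e^3 t2^3.
Orbital CFSE = 3(-0.6) + 3(0.4) = -0.6Δt = -0.6 × 56 = -34 kJ/mol.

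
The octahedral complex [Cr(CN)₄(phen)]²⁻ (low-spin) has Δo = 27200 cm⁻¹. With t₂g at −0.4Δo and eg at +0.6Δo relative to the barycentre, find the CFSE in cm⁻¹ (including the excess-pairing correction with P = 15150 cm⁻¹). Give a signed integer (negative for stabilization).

-28370

Ligand charges: 4×(-1) from CN⁻ and 1×(+0) from phen sum to -4; with overall charge -2, Cr is +2.
Cr²⁺: group 6, so d-count = 6 − 2 = 4.
Configuration: t₂g⁴ eg⁰.
The orbital stabilization is -1.6Δo = -1.6 × 27200 = -43520 cm⁻¹.
Relative to high-spin t₂g³ eg¹ (0 paired), the low-spin configuration has 1 additional pair, contributing +1 × 15150 = +15150 cm⁻¹.
Overall CFSE = -43520 + 15150 = -28370 cm⁻¹.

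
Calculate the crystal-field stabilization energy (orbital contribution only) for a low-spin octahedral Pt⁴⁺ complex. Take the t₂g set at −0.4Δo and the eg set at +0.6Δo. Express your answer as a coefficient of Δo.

Group 10 minus oxidation state +4 gives a d⁶ configuration for Pt⁴⁺.
Configuration: t₂g⁶ eg⁰.
CFSE = 6(-0.4Δo) + 0(0.6Δo) = -2.4Δo + 0.0Δo = -2.4Δo.

-2.4 Δo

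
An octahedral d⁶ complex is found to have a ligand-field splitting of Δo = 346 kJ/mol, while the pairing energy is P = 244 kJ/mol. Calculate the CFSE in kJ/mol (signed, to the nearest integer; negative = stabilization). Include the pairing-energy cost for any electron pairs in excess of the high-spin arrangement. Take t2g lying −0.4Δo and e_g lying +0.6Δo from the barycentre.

-342

Since Δo = 346 kJ/mol > P = 244 kJ/mol, the complex adopts the low-spin configuration.
That gives t2g^6 e_g^0.
Orbital CFSE = -2.4Δo = -2.4 × 346 = -830 kJ/mol.
Excess pairs vs high-spin: 3 − 1 = 2; pairing cost = +488 kJ/mol.
Net CFSE = -830 + 488 = -342 kJ/mol.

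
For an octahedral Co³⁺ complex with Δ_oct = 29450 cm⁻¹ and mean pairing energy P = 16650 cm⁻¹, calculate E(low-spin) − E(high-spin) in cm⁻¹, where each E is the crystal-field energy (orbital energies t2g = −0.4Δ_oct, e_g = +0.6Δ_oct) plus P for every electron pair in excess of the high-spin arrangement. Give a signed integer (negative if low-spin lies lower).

-25600

Co³⁺: group 9, so d-count = 9 − 3 = 6.
In the high-spin limit (t2g^4 e_g^2) the orbital term is -0.4Δ_oct = -11780 cm⁻¹, with no excess pairing.
Low-spin: t2g^6 e_g^0, orbital CFSE = -2.4Δ_oct = -70680 cm⁻¹; plus 2 excess pairs × P = +33300 cm⁻¹; total -37380 cm⁻¹.
Thus E(LS) − E(HS) = -25600 cm⁻¹.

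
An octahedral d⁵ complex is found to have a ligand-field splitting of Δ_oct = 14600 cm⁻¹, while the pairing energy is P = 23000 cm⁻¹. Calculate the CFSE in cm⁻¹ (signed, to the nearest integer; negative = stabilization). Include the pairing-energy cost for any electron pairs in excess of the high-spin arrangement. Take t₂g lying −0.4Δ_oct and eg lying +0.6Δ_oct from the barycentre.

0

Δ_oct < P, so pairing is avoided: the ground state is high-spin.
That gives t₂g³ eg².
Orbital CFSE = 0.0Δ_oct = 0.0 × 14600 = 0 cm⁻¹.
High-spin has no excess pairs, so no pairing correction applies.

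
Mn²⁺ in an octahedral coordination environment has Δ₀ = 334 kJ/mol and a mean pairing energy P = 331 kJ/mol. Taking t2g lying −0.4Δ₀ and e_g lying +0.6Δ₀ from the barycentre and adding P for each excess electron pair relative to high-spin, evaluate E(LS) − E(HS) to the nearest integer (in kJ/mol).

Mn²⁺: group 7, so d-count = 7 − 2 = 5.
High-spin d⁵ fills as t2g^3 e_g^2 with CFSE 3(−0.4) + 2(+0.6) = 0.0Δ₀ = 0 kJ/mol.
For low-spin the configuration is t2g^5 e_g^0: orbital energy -2.0 × 334 = -668 kJ/mol, and 2 additional pairs relative to high-spin add 662 kJ/mol, giving -6 kJ/mol.
E(LS) − E(HS) = -6 − (0) = -6 kJ/mol.

-6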